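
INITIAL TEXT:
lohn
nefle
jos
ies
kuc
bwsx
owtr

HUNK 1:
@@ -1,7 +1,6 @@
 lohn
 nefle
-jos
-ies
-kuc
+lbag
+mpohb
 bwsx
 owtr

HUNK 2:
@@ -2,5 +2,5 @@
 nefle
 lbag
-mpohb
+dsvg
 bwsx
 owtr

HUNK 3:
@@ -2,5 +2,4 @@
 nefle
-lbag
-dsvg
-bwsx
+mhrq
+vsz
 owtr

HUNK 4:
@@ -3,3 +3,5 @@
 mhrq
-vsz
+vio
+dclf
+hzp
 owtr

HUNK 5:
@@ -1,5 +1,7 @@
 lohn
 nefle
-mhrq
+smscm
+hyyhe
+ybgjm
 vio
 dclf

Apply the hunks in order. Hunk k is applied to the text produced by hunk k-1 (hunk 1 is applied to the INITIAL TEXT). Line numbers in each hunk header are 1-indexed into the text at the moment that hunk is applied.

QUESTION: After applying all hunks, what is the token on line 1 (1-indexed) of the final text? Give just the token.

Answer: lohn

Derivation:
Hunk 1: at line 1 remove [jos,ies,kuc] add [lbag,mpohb] -> 6 lines: lohn nefle lbag mpohb bwsx owtr
Hunk 2: at line 2 remove [mpohb] add [dsvg] -> 6 lines: lohn nefle lbag dsvg bwsx owtr
Hunk 3: at line 2 remove [lbag,dsvg,bwsx] add [mhrq,vsz] -> 5 lines: lohn nefle mhrq vsz owtr
Hunk 4: at line 3 remove [vsz] add [vio,dclf,hzp] -> 7 lines: lohn nefle mhrq vio dclf hzp owtr
Hunk 5: at line 1 remove [mhrq] add [smscm,hyyhe,ybgjm] -> 9 lines: lohn nefle smscm hyyhe ybgjm vio dclf hzp owtr
Final line 1: lohn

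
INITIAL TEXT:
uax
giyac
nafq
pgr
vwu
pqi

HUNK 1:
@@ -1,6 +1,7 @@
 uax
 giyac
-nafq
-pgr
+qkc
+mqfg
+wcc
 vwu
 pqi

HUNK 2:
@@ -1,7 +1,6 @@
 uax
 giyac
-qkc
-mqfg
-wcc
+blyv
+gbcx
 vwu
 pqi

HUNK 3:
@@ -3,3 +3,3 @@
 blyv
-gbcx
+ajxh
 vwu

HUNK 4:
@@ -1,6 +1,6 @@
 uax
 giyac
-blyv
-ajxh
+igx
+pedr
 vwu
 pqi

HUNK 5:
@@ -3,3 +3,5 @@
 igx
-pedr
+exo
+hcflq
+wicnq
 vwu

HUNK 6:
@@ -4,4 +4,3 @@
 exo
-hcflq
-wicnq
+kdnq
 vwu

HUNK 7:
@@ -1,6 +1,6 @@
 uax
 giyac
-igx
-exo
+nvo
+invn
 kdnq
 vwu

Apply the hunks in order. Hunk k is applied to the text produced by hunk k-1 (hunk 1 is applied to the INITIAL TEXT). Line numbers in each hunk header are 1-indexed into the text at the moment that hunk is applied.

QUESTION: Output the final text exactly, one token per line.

Answer: uax
giyac
nvo
invn
kdnq
vwu
pqi

Derivation:
Hunk 1: at line 1 remove [nafq,pgr] add [qkc,mqfg,wcc] -> 7 lines: uax giyac qkc mqfg wcc vwu pqi
Hunk 2: at line 1 remove [qkc,mqfg,wcc] add [blyv,gbcx] -> 6 lines: uax giyac blyv gbcx vwu pqi
Hunk 3: at line 3 remove [gbcx] add [ajxh] -> 6 lines: uax giyac blyv ajxh vwu pqi
Hunk 4: at line 1 remove [blyv,ajxh] add [igx,pedr] -> 6 lines: uax giyac igx pedr vwu pqi
Hunk 5: at line 3 remove [pedr] add [exo,hcflq,wicnq] -> 8 lines: uax giyac igx exo hcflq wicnq vwu pqi
Hunk 6: at line 4 remove [hcflq,wicnq] add [kdnq] -> 7 lines: uax giyac igx exo kdnq vwu pqi
Hunk 7: at line 1 remove [igx,exo] add [nvo,invn] -> 7 lines: uax giyac nvo invn kdnq vwu pqi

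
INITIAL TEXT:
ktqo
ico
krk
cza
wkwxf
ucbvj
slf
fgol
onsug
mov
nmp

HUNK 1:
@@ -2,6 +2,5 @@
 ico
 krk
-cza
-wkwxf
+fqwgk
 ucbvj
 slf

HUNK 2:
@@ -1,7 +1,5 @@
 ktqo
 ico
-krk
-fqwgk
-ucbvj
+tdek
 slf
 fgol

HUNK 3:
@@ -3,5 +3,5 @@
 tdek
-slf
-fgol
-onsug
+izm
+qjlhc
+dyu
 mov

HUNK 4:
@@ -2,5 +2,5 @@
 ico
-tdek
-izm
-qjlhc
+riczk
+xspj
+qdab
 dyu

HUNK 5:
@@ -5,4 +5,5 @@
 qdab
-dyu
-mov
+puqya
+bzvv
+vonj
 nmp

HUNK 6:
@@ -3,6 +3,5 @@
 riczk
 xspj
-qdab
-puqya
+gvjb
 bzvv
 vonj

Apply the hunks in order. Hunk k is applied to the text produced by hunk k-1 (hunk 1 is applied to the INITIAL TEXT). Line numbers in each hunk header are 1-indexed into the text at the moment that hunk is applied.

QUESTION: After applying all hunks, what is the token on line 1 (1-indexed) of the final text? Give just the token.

Hunk 1: at line 2 remove [cza,wkwxf] add [fqwgk] -> 10 lines: ktqo ico krk fqwgk ucbvj slf fgol onsug mov nmp
Hunk 2: at line 1 remove [krk,fqwgk,ucbvj] add [tdek] -> 8 lines: ktqo ico tdek slf fgol onsug mov nmp
Hunk 3: at line 3 remove [slf,fgol,onsug] add [izm,qjlhc,dyu] -> 8 lines: ktqo ico tdek izm qjlhc dyu mov nmp
Hunk 4: at line 2 remove [tdek,izm,qjlhc] add [riczk,xspj,qdab] -> 8 lines: ktqo ico riczk xspj qdab dyu mov nmp
Hunk 5: at line 5 remove [dyu,mov] add [puqya,bzvv,vonj] -> 9 lines: ktqo ico riczk xspj qdab puqya bzvv vonj nmp
Hunk 6: at line 3 remove [qdab,puqya] add [gvjb] -> 8 lines: ktqo ico riczk xspj gvjb bzvv vonj nmp
Final line 1: ktqo

Answer: ktqo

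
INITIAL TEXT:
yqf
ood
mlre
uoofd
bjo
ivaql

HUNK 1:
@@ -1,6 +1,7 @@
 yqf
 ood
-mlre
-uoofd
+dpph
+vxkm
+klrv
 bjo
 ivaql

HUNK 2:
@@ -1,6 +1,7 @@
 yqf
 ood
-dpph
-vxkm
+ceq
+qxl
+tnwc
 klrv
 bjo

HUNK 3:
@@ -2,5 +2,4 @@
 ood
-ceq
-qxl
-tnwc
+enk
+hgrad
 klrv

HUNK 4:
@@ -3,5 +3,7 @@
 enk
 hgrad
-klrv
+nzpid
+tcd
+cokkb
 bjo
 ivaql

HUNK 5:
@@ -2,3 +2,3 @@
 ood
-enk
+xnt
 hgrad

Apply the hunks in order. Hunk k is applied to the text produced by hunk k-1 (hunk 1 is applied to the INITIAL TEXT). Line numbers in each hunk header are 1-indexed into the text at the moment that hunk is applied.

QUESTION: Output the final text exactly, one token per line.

Answer: yqf
ood
xnt
hgrad
nzpid
tcd
cokkb
bjo
ivaql

Derivation:
Hunk 1: at line 1 remove [mlre,uoofd] add [dpph,vxkm,klrv] -> 7 lines: yqf ood dpph vxkm klrv bjo ivaql
Hunk 2: at line 1 remove [dpph,vxkm] add [ceq,qxl,tnwc] -> 8 lines: yqf ood ceq qxl tnwc klrv bjo ivaql
Hunk 3: at line 2 remove [ceq,qxl,tnwc] add [enk,hgrad] -> 7 lines: yqf ood enk hgrad klrv bjo ivaql
Hunk 4: at line 3 remove [klrv] add [nzpid,tcd,cokkb] -> 9 lines: yqf ood enk hgrad nzpid tcd cokkb bjo ivaql
Hunk 5: at line 2 remove [enk] add [xnt] -> 9 lines: yqf ood xnt hgrad nzpid tcd cokkb bjo ivaql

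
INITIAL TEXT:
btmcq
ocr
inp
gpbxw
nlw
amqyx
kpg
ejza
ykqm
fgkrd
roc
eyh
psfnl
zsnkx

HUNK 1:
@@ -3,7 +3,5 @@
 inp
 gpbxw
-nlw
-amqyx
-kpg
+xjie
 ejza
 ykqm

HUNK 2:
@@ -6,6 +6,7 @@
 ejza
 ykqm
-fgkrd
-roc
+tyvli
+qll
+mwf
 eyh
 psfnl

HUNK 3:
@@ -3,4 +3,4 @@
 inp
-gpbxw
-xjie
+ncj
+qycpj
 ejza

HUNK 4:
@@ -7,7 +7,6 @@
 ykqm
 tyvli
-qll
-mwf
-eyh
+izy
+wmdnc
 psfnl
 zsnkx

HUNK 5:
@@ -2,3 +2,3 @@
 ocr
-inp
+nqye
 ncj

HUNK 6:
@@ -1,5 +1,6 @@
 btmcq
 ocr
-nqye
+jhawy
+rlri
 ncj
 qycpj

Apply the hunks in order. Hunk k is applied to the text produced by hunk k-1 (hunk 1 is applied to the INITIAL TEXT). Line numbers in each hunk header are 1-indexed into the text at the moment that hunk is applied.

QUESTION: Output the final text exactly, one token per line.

Hunk 1: at line 3 remove [nlw,amqyx,kpg] add [xjie] -> 12 lines: btmcq ocr inp gpbxw xjie ejza ykqm fgkrd roc eyh psfnl zsnkx
Hunk 2: at line 6 remove [fgkrd,roc] add [tyvli,qll,mwf] -> 13 lines: btmcq ocr inp gpbxw xjie ejza ykqm tyvli qll mwf eyh psfnl zsnkx
Hunk 3: at line 3 remove [gpbxw,xjie] add [ncj,qycpj] -> 13 lines: btmcq ocr inp ncj qycpj ejza ykqm tyvli qll mwf eyh psfnl zsnkx
Hunk 4: at line 7 remove [qll,mwf,eyh] add [izy,wmdnc] -> 12 lines: btmcq ocr inp ncj qycpj ejza ykqm tyvli izy wmdnc psfnl zsnkx
Hunk 5: at line 2 remove [inp] add [nqye] -> 12 lines: btmcq ocr nqye ncj qycpj ejza ykqm tyvli izy wmdnc psfnl zsnkx
Hunk 6: at line 1 remove [nqye] add [jhawy,rlri] -> 13 lines: btmcq ocr jhawy rlri ncj qycpj ejza ykqm tyvli izy wmdnc psfnl zsnkx

Answer: btmcq
ocr
jhawy
rlri
ncj
qycpj
ejza
ykqm
tyvli
izy
wmdnc
psfnl
zsnkx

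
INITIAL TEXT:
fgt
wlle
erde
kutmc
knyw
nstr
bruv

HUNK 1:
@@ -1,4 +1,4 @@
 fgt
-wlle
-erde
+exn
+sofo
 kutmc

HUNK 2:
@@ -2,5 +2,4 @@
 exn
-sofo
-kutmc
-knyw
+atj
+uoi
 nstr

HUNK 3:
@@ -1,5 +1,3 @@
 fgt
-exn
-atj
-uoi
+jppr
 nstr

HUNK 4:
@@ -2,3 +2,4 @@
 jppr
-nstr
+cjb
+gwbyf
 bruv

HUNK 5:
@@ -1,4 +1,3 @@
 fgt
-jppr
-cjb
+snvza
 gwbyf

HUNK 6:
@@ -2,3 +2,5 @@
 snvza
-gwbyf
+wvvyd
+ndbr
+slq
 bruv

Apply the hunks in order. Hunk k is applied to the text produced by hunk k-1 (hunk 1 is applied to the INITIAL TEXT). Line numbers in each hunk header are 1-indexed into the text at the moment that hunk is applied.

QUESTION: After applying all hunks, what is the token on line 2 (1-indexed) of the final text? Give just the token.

Hunk 1: at line 1 remove [wlle,erde] add [exn,sofo] -> 7 lines: fgt exn sofo kutmc knyw nstr bruv
Hunk 2: at line 2 remove [sofo,kutmc,knyw] add [atj,uoi] -> 6 lines: fgt exn atj uoi nstr bruv
Hunk 3: at line 1 remove [exn,atj,uoi] add [jppr] -> 4 lines: fgt jppr nstr bruv
Hunk 4: at line 2 remove [nstr] add [cjb,gwbyf] -> 5 lines: fgt jppr cjb gwbyf bruv
Hunk 5: at line 1 remove [jppr,cjb] add [snvza] -> 4 lines: fgt snvza gwbyf bruv
Hunk 6: at line 2 remove [gwbyf] add [wvvyd,ndbr,slq] -> 6 lines: fgt snvza wvvyd ndbr slq bruv
Final line 2: snvza

Answer: snvza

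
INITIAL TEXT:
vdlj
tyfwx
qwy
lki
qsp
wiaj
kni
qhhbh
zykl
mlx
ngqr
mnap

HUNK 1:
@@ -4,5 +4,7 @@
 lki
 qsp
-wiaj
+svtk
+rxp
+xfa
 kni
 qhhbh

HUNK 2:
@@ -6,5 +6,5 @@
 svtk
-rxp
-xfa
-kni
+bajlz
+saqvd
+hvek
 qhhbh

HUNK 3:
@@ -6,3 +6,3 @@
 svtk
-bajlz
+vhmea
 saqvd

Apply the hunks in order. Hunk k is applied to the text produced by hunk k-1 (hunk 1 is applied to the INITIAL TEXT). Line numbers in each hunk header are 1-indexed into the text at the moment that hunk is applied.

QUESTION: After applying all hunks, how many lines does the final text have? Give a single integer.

Hunk 1: at line 4 remove [wiaj] add [svtk,rxp,xfa] -> 14 lines: vdlj tyfwx qwy lki qsp svtk rxp xfa kni qhhbh zykl mlx ngqr mnap
Hunk 2: at line 6 remove [rxp,xfa,kni] add [bajlz,saqvd,hvek] -> 14 lines: vdlj tyfwx qwy lki qsp svtk bajlz saqvd hvek qhhbh zykl mlx ngqr mnap
Hunk 3: at line 6 remove [bajlz] add [vhmea] -> 14 lines: vdlj tyfwx qwy lki qsp svtk vhmea saqvd hvek qhhbh zykl mlx ngqr mnap
Final line count: 14

Answer: 14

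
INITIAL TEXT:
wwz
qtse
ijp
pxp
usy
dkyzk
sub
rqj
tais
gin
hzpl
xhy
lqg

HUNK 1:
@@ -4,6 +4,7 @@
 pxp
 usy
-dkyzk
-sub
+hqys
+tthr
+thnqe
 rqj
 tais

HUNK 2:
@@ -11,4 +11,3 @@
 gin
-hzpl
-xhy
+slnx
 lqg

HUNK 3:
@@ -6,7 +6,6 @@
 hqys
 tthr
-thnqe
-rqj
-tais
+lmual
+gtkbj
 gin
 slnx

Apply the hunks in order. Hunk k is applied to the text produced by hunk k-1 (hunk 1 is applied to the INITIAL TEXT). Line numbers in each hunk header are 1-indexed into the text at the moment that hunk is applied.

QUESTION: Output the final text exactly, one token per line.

Answer: wwz
qtse
ijp
pxp
usy
hqys
tthr
lmual
gtkbj
gin
slnx
lqg

Derivation:
Hunk 1: at line 4 remove [dkyzk,sub] add [hqys,tthr,thnqe] -> 14 lines: wwz qtse ijp pxp usy hqys tthr thnqe rqj tais gin hzpl xhy lqg
Hunk 2: at line 11 remove [hzpl,xhy] add [slnx] -> 13 lines: wwz qtse ijp pxp usy hqys tthr thnqe rqj tais gin slnx lqg
Hunk 3: at line 6 remove [thnqe,rqj,tais] add [lmual,gtkbj] -> 12 lines: wwz qtse ijp pxp usy hqys tthr lmual gtkbj gin slnx lqg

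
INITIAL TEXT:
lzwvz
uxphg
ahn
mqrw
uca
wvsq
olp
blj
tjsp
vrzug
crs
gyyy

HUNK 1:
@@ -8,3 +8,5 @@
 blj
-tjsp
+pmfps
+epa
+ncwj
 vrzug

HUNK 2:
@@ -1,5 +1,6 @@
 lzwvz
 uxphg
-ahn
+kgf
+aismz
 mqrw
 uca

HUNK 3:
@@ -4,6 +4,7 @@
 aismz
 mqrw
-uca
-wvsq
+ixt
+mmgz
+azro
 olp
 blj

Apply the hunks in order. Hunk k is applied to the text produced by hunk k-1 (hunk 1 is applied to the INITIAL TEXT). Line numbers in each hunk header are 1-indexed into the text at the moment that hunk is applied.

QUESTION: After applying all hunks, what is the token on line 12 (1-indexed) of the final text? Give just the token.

Answer: epa

Derivation:
Hunk 1: at line 8 remove [tjsp] add [pmfps,epa,ncwj] -> 14 lines: lzwvz uxphg ahn mqrw uca wvsq olp blj pmfps epa ncwj vrzug crs gyyy
Hunk 2: at line 1 remove [ahn] add [kgf,aismz] -> 15 lines: lzwvz uxphg kgf aismz mqrw uca wvsq olp blj pmfps epa ncwj vrzug crs gyyy
Hunk 3: at line 4 remove [uca,wvsq] add [ixt,mmgz,azro] -> 16 lines: lzwvz uxphg kgf aismz mqrw ixt mmgz azro olp blj pmfps epa ncwj vrzug crs gyyy
Final line 12: epa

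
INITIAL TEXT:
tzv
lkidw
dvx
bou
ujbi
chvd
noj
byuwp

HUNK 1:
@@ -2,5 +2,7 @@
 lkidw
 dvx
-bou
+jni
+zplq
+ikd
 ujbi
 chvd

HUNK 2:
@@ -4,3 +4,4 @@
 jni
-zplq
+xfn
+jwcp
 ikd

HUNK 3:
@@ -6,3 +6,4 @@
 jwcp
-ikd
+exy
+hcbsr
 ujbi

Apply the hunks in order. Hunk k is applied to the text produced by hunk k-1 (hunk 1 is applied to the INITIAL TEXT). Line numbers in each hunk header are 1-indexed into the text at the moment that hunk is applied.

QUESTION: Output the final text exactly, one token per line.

Answer: tzv
lkidw
dvx
jni
xfn
jwcp
exy
hcbsr
ujbi
chvd
noj
byuwp

Derivation:
Hunk 1: at line 2 remove [bou] add [jni,zplq,ikd] -> 10 lines: tzv lkidw dvx jni zplq ikd ujbi chvd noj byuwp
Hunk 2: at line 4 remove [zplq] add [xfn,jwcp] -> 11 lines: tzv lkidw dvx jni xfn jwcp ikd ujbi chvd noj byuwp
Hunk 3: at line 6 remove [ikd] add [exy,hcbsr] -> 12 lines: tzv lkidw dvx jni xfn jwcp exy hcbsr ujbi chvd noj byuwp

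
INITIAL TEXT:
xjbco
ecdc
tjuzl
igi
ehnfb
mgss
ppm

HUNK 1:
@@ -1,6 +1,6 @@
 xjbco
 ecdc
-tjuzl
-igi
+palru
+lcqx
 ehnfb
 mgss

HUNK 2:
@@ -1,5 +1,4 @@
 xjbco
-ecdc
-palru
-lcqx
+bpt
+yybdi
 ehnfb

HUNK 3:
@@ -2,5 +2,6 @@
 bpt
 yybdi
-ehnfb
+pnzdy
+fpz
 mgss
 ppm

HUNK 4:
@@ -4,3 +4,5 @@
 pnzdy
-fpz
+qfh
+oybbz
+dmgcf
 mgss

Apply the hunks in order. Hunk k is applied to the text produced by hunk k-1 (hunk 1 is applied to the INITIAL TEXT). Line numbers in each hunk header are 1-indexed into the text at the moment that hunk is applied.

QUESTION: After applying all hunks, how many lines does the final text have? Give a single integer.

Answer: 9

Derivation:
Hunk 1: at line 1 remove [tjuzl,igi] add [palru,lcqx] -> 7 lines: xjbco ecdc palru lcqx ehnfb mgss ppm
Hunk 2: at line 1 remove [ecdc,palru,lcqx] add [bpt,yybdi] -> 6 lines: xjbco bpt yybdi ehnfb mgss ppm
Hunk 3: at line 2 remove [ehnfb] add [pnzdy,fpz] -> 7 lines: xjbco bpt yybdi pnzdy fpz mgss ppm
Hunk 4: at line 4 remove [fpz] add [qfh,oybbz,dmgcf] -> 9 lines: xjbco bpt yybdi pnzdy qfh oybbz dmgcf mgss ppm
Final line count: 9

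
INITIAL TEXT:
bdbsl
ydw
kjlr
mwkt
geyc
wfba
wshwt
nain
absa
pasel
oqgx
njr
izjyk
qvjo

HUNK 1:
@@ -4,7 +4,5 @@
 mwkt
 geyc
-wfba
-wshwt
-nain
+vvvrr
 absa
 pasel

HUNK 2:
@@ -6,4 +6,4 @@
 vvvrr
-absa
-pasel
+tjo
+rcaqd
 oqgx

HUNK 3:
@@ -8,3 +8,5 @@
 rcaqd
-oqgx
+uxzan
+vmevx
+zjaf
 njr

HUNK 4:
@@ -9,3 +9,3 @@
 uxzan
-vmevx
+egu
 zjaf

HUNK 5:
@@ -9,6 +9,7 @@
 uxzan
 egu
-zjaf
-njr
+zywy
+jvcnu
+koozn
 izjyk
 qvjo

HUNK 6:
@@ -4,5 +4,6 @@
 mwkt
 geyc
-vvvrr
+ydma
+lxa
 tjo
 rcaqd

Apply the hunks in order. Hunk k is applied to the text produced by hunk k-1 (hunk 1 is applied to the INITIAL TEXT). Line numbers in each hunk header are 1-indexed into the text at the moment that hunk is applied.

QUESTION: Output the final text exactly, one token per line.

Answer: bdbsl
ydw
kjlr
mwkt
geyc
ydma
lxa
tjo
rcaqd
uxzan
egu
zywy
jvcnu
koozn
izjyk
qvjo

Derivation:
Hunk 1: at line 4 remove [wfba,wshwt,nain] add [vvvrr] -> 12 lines: bdbsl ydw kjlr mwkt geyc vvvrr absa pasel oqgx njr izjyk qvjo
Hunk 2: at line 6 remove [absa,pasel] add [tjo,rcaqd] -> 12 lines: bdbsl ydw kjlr mwkt geyc vvvrr tjo rcaqd oqgx njr izjyk qvjo
Hunk 3: at line 8 remove [oqgx] add [uxzan,vmevx,zjaf] -> 14 lines: bdbsl ydw kjlr mwkt geyc vvvrr tjo rcaqd uxzan vmevx zjaf njr izjyk qvjo
Hunk 4: at line 9 remove [vmevx] add [egu] -> 14 lines: bdbsl ydw kjlr mwkt geyc vvvrr tjo rcaqd uxzan egu zjaf njr izjyk qvjo
Hunk 5: at line 9 remove [zjaf,njr] add [zywy,jvcnu,koozn] -> 15 lines: bdbsl ydw kjlr mwkt geyc vvvrr tjo rcaqd uxzan egu zywy jvcnu koozn izjyk qvjo
Hunk 6: at line 4 remove [vvvrr] add [ydma,lxa] -> 16 lines: bdbsl ydw kjlr mwkt geyc ydma lxa tjo rcaqd uxzan egu zywy jvcnu koozn izjyk qvjo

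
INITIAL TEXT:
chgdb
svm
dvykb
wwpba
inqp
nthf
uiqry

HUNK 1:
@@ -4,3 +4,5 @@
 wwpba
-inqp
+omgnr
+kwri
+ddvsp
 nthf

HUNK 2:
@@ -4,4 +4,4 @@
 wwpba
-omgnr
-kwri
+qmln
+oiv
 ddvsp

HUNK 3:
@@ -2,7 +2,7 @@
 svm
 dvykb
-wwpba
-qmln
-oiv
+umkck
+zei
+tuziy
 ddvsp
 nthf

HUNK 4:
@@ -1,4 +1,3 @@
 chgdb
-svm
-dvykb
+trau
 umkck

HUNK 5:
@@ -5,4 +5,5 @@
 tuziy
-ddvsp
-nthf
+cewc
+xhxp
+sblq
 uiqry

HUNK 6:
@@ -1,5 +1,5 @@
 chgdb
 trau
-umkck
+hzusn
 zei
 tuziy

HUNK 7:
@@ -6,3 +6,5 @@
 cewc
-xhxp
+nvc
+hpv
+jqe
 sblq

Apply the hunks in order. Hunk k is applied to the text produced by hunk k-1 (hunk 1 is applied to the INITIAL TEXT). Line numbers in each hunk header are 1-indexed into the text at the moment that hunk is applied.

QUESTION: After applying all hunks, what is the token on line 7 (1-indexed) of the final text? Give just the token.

Answer: nvc

Derivation:
Hunk 1: at line 4 remove [inqp] add [omgnr,kwri,ddvsp] -> 9 lines: chgdb svm dvykb wwpba omgnr kwri ddvsp nthf uiqry
Hunk 2: at line 4 remove [omgnr,kwri] add [qmln,oiv] -> 9 lines: chgdb svm dvykb wwpba qmln oiv ddvsp nthf uiqry
Hunk 3: at line 2 remove [wwpba,qmln,oiv] add [umkck,zei,tuziy] -> 9 lines: chgdb svm dvykb umkck zei tuziy ddvsp nthf uiqry
Hunk 4: at line 1 remove [svm,dvykb] add [trau] -> 8 lines: chgdb trau umkck zei tuziy ddvsp nthf uiqry
Hunk 5: at line 5 remove [ddvsp,nthf] add [cewc,xhxp,sblq] -> 9 lines: chgdb trau umkck zei tuziy cewc xhxp sblq uiqry
Hunk 6: at line 1 remove [umkck] add [hzusn] -> 9 lines: chgdb trau hzusn zei tuziy cewc xhxp sblq uiqry
Hunk 7: at line 6 remove [xhxp] add [nvc,hpv,jqe] -> 11 lines: chgdb trau hzusn zei tuziy cewc nvc hpv jqe sblq uiqry
Final line 7: nvc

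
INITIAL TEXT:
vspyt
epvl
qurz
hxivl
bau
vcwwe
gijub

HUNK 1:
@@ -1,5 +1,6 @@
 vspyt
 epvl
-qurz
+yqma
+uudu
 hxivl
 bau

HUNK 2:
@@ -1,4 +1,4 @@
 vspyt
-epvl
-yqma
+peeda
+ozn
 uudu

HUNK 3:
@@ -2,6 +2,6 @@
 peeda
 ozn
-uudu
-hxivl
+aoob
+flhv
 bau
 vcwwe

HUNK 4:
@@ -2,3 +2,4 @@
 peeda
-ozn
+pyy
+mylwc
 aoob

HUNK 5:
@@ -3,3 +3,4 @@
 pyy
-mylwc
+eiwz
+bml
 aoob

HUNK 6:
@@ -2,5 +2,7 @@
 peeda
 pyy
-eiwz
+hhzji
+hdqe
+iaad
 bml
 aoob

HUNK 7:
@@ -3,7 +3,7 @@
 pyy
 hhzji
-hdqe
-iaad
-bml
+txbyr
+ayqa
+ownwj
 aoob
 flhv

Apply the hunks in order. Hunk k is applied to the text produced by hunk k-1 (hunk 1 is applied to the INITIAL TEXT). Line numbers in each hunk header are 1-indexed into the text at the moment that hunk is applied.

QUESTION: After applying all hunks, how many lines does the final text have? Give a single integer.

Answer: 12

Derivation:
Hunk 1: at line 1 remove [qurz] add [yqma,uudu] -> 8 lines: vspyt epvl yqma uudu hxivl bau vcwwe gijub
Hunk 2: at line 1 remove [epvl,yqma] add [peeda,ozn] -> 8 lines: vspyt peeda ozn uudu hxivl bau vcwwe gijub
Hunk 3: at line 2 remove [uudu,hxivl] add [aoob,flhv] -> 8 lines: vspyt peeda ozn aoob flhv bau vcwwe gijub
Hunk 4: at line 2 remove [ozn] add [pyy,mylwc] -> 9 lines: vspyt peeda pyy mylwc aoob flhv bau vcwwe gijub
Hunk 5: at line 3 remove [mylwc] add [eiwz,bml] -> 10 lines: vspyt peeda pyy eiwz bml aoob flhv bau vcwwe gijub
Hunk 6: at line 2 remove [eiwz] add [hhzji,hdqe,iaad] -> 12 lines: vspyt peeda pyy hhzji hdqe iaad bml aoob flhv bau vcwwe gijub
Hunk 7: at line 3 remove [hdqe,iaad,bml] add [txbyr,ayqa,ownwj] -> 12 lines: vspyt peeda pyy hhzji txbyr ayqa ownwj aoob flhv bau vcwwe gijub
Final line count: 12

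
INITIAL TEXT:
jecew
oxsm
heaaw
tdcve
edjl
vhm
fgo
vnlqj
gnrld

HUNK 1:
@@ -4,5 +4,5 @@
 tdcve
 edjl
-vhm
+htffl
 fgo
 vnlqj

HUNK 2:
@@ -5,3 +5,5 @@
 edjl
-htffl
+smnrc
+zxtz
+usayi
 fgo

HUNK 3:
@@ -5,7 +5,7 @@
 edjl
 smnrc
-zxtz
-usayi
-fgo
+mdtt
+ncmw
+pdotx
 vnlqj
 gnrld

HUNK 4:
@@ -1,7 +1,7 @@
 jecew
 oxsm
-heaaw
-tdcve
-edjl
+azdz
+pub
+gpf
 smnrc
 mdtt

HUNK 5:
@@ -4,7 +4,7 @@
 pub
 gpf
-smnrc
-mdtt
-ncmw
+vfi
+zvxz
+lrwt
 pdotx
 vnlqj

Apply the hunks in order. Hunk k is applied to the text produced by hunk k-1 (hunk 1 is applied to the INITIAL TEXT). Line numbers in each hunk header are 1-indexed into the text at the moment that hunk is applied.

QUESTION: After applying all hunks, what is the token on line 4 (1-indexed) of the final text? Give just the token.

Answer: pub

Derivation:
Hunk 1: at line 4 remove [vhm] add [htffl] -> 9 lines: jecew oxsm heaaw tdcve edjl htffl fgo vnlqj gnrld
Hunk 2: at line 5 remove [htffl] add [smnrc,zxtz,usayi] -> 11 lines: jecew oxsm heaaw tdcve edjl smnrc zxtz usayi fgo vnlqj gnrld
Hunk 3: at line 5 remove [zxtz,usayi,fgo] add [mdtt,ncmw,pdotx] -> 11 lines: jecew oxsm heaaw tdcve edjl smnrc mdtt ncmw pdotx vnlqj gnrld
Hunk 4: at line 1 remove [heaaw,tdcve,edjl] add [azdz,pub,gpf] -> 11 lines: jecew oxsm azdz pub gpf smnrc mdtt ncmw pdotx vnlqj gnrld
Hunk 5: at line 4 remove [smnrc,mdtt,ncmw] add [vfi,zvxz,lrwt] -> 11 lines: jecew oxsm azdz pub gpf vfi zvxz lrwt pdotx vnlqj gnrld
Final line 4: pub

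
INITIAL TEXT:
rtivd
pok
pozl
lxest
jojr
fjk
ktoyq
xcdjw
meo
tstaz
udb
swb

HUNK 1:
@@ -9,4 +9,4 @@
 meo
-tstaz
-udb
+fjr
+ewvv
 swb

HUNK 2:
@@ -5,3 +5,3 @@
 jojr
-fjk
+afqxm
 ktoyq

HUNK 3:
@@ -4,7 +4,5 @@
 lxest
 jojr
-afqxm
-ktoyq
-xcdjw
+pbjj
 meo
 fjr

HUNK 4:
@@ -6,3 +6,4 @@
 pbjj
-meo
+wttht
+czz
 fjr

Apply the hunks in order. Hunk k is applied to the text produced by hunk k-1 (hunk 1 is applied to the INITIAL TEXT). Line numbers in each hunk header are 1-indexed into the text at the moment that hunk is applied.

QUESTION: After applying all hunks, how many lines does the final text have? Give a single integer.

Hunk 1: at line 9 remove [tstaz,udb] add [fjr,ewvv] -> 12 lines: rtivd pok pozl lxest jojr fjk ktoyq xcdjw meo fjr ewvv swb
Hunk 2: at line 5 remove [fjk] add [afqxm] -> 12 lines: rtivd pok pozl lxest jojr afqxm ktoyq xcdjw meo fjr ewvv swb
Hunk 3: at line 4 remove [afqxm,ktoyq,xcdjw] add [pbjj] -> 10 lines: rtivd pok pozl lxest jojr pbjj meo fjr ewvv swb
Hunk 4: at line 6 remove [meo] add [wttht,czz] -> 11 lines: rtivd pok pozl lxest jojr pbjj wttht czz fjr ewvv swb
Final line count: 11

Answer: 11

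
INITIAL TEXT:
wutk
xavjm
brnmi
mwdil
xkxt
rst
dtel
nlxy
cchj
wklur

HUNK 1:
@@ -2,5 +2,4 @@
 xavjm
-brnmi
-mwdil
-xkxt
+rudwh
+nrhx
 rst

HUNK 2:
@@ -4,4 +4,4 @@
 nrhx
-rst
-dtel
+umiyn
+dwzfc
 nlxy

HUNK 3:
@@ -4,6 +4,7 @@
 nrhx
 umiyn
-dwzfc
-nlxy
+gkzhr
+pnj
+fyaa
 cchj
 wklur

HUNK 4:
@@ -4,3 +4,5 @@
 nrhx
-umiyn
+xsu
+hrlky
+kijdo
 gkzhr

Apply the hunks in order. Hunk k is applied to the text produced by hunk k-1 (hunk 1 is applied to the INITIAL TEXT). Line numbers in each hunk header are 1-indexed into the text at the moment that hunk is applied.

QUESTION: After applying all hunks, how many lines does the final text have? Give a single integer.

Hunk 1: at line 2 remove [brnmi,mwdil,xkxt] add [rudwh,nrhx] -> 9 lines: wutk xavjm rudwh nrhx rst dtel nlxy cchj wklur
Hunk 2: at line 4 remove [rst,dtel] add [umiyn,dwzfc] -> 9 lines: wutk xavjm rudwh nrhx umiyn dwzfc nlxy cchj wklur
Hunk 3: at line 4 remove [dwzfc,nlxy] add [gkzhr,pnj,fyaa] -> 10 lines: wutk xavjm rudwh nrhx umiyn gkzhr pnj fyaa cchj wklur
Hunk 4: at line 4 remove [umiyn] add [xsu,hrlky,kijdo] -> 12 lines: wutk xavjm rudwh nrhx xsu hrlky kijdo gkzhr pnj fyaa cchj wklur
Final line count: 12

Answer: 12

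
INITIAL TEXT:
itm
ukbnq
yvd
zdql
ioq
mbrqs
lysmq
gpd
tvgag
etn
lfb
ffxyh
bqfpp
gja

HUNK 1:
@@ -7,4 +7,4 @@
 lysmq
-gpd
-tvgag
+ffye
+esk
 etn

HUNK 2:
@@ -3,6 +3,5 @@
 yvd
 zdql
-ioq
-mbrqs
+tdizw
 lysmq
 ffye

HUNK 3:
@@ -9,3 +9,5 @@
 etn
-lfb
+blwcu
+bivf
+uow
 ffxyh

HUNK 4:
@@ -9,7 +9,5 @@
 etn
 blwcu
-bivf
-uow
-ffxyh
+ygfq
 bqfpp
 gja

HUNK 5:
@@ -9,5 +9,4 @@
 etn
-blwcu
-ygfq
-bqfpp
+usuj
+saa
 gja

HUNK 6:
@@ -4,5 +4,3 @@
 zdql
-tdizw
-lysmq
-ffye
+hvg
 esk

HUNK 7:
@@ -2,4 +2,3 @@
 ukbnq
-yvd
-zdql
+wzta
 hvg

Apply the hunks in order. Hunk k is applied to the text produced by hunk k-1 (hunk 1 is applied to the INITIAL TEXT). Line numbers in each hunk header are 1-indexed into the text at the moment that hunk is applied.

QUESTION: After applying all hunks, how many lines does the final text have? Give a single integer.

Hunk 1: at line 7 remove [gpd,tvgag] add [ffye,esk] -> 14 lines: itm ukbnq yvd zdql ioq mbrqs lysmq ffye esk etn lfb ffxyh bqfpp gja
Hunk 2: at line 3 remove [ioq,mbrqs] add [tdizw] -> 13 lines: itm ukbnq yvd zdql tdizw lysmq ffye esk etn lfb ffxyh bqfpp gja
Hunk 3: at line 9 remove [lfb] add [blwcu,bivf,uow] -> 15 lines: itm ukbnq yvd zdql tdizw lysmq ffye esk etn blwcu bivf uow ffxyh bqfpp gja
Hunk 4: at line 9 remove [bivf,uow,ffxyh] add [ygfq] -> 13 lines: itm ukbnq yvd zdql tdizw lysmq ffye esk etn blwcu ygfq bqfpp gja
Hunk 5: at line 9 remove [blwcu,ygfq,bqfpp] add [usuj,saa] -> 12 lines: itm ukbnq yvd zdql tdizw lysmq ffye esk etn usuj saa gja
Hunk 6: at line 4 remove [tdizw,lysmq,ffye] add [hvg] -> 10 lines: itm ukbnq yvd zdql hvg esk etn usuj saa gja
Hunk 7: at line 2 remove [yvd,zdql] add [wzta] -> 9 lines: itm ukbnq wzta hvg esk etn usuj saa gja
Final line count: 9

Answer: 9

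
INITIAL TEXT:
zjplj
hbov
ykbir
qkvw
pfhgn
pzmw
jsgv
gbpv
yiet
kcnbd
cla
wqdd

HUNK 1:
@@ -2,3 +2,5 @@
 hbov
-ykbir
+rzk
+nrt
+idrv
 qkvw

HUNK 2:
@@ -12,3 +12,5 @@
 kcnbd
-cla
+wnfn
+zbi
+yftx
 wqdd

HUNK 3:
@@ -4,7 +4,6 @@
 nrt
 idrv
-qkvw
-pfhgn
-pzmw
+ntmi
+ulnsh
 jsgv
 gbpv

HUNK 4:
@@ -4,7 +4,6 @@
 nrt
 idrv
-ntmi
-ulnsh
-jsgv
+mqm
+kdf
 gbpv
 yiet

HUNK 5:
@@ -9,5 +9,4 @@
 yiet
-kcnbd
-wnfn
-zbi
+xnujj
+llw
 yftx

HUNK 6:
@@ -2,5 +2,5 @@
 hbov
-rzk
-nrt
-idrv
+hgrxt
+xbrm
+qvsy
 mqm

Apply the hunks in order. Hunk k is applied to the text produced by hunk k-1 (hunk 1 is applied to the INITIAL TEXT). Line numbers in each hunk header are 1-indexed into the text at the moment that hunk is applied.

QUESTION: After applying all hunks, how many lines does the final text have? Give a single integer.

Answer: 13

Derivation:
Hunk 1: at line 2 remove [ykbir] add [rzk,nrt,idrv] -> 14 lines: zjplj hbov rzk nrt idrv qkvw pfhgn pzmw jsgv gbpv yiet kcnbd cla wqdd
Hunk 2: at line 12 remove [cla] add [wnfn,zbi,yftx] -> 16 lines: zjplj hbov rzk nrt idrv qkvw pfhgn pzmw jsgv gbpv yiet kcnbd wnfn zbi yftx wqdd
Hunk 3: at line 4 remove [qkvw,pfhgn,pzmw] add [ntmi,ulnsh] -> 15 lines: zjplj hbov rzk nrt idrv ntmi ulnsh jsgv gbpv yiet kcnbd wnfn zbi yftx wqdd
Hunk 4: at line 4 remove [ntmi,ulnsh,jsgv] add [mqm,kdf] -> 14 lines: zjplj hbov rzk nrt idrv mqm kdf gbpv yiet kcnbd wnfn zbi yftx wqdd
Hunk 5: at line 9 remove [kcnbd,wnfn,zbi] add [xnujj,llw] -> 13 lines: zjplj hbov rzk nrt idrv mqm kdf gbpv yiet xnujj llw yftx wqdd
Hunk 6: at line 2 remove [rzk,nrt,idrv] add [hgrxt,xbrm,qvsy] -> 13 lines: zjplj hbov hgrxt xbrm qvsy mqm kdf gbpv yiet xnujj llw yftx wqdd
Final line count: 13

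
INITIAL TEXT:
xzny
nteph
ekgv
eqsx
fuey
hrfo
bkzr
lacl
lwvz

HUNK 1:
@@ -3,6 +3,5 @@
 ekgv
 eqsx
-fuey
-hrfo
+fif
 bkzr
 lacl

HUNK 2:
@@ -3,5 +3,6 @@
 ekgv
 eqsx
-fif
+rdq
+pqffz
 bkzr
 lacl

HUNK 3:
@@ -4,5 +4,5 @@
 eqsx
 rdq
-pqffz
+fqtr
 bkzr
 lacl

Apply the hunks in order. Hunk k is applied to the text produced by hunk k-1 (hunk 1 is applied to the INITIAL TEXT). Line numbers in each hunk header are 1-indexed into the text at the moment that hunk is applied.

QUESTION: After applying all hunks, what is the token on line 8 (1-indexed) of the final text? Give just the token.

Answer: lacl

Derivation:
Hunk 1: at line 3 remove [fuey,hrfo] add [fif] -> 8 lines: xzny nteph ekgv eqsx fif bkzr lacl lwvz
Hunk 2: at line 3 remove [fif] add [rdq,pqffz] -> 9 lines: xzny nteph ekgv eqsx rdq pqffz bkzr lacl lwvz
Hunk 3: at line 4 remove [pqffz] add [fqtr] -> 9 lines: xzny nteph ekgv eqsx rdq fqtr bkzr lacl lwvz
Final line 8: lacl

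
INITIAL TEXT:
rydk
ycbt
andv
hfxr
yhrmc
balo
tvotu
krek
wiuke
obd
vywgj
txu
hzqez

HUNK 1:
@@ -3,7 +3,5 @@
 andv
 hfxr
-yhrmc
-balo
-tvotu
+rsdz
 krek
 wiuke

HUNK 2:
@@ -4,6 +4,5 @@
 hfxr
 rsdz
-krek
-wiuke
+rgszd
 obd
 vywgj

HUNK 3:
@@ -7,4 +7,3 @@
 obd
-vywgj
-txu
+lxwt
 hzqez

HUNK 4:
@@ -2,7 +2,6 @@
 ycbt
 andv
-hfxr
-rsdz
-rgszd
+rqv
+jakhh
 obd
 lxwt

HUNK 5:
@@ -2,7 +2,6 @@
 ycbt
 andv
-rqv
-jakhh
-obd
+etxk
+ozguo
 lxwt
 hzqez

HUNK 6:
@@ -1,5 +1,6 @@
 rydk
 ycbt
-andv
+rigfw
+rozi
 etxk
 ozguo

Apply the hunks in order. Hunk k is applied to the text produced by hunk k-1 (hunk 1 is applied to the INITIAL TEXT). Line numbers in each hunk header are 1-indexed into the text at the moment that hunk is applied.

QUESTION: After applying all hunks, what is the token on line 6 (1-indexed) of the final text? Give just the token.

Hunk 1: at line 3 remove [yhrmc,balo,tvotu] add [rsdz] -> 11 lines: rydk ycbt andv hfxr rsdz krek wiuke obd vywgj txu hzqez
Hunk 2: at line 4 remove [krek,wiuke] add [rgszd] -> 10 lines: rydk ycbt andv hfxr rsdz rgszd obd vywgj txu hzqez
Hunk 3: at line 7 remove [vywgj,txu] add [lxwt] -> 9 lines: rydk ycbt andv hfxr rsdz rgszd obd lxwt hzqez
Hunk 4: at line 2 remove [hfxr,rsdz,rgszd] add [rqv,jakhh] -> 8 lines: rydk ycbt andv rqv jakhh obd lxwt hzqez
Hunk 5: at line 2 remove [rqv,jakhh,obd] add [etxk,ozguo] -> 7 lines: rydk ycbt andv etxk ozguo lxwt hzqez
Hunk 6: at line 1 remove [andv] add [rigfw,rozi] -> 8 lines: rydk ycbt rigfw rozi etxk ozguo lxwt hzqez
Final line 6: ozguo

Answer: ozguo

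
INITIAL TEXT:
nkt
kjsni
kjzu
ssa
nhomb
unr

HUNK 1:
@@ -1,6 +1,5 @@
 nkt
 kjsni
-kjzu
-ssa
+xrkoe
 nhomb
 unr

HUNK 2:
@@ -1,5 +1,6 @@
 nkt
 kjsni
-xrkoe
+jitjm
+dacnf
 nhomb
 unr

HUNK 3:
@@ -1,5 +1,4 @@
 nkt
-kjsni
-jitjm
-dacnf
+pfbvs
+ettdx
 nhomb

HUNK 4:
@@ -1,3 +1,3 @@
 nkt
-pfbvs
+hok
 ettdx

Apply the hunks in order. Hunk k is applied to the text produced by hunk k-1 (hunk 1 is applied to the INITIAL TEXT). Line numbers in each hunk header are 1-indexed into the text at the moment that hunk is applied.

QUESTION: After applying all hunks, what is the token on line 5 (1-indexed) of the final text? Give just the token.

Answer: unr

Derivation:
Hunk 1: at line 1 remove [kjzu,ssa] add [xrkoe] -> 5 lines: nkt kjsni xrkoe nhomb unr
Hunk 2: at line 1 remove [xrkoe] add [jitjm,dacnf] -> 6 lines: nkt kjsni jitjm dacnf nhomb unr
Hunk 3: at line 1 remove [kjsni,jitjm,dacnf] add [pfbvs,ettdx] -> 5 lines: nkt pfbvs ettdx nhomb unr
Hunk 4: at line 1 remove [pfbvs] add [hok] -> 5 lines: nkt hok ettdx nhomb unr
Final line 5: unr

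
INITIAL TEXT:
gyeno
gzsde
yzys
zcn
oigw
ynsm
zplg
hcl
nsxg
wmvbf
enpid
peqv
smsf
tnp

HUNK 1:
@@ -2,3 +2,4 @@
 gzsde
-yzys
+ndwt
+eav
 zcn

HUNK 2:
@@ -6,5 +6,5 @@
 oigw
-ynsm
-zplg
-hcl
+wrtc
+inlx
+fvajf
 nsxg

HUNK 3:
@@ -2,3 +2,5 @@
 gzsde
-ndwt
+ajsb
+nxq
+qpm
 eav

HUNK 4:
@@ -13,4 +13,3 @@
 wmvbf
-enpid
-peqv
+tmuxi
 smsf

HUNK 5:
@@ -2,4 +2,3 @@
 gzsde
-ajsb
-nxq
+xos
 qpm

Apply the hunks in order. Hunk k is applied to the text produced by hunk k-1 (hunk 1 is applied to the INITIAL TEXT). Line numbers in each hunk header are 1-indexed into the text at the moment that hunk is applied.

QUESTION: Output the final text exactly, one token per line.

Answer: gyeno
gzsde
xos
qpm
eav
zcn
oigw
wrtc
inlx
fvajf
nsxg
wmvbf
tmuxi
smsf
tnp

Derivation:
Hunk 1: at line 2 remove [yzys] add [ndwt,eav] -> 15 lines: gyeno gzsde ndwt eav zcn oigw ynsm zplg hcl nsxg wmvbf enpid peqv smsf tnp
Hunk 2: at line 6 remove [ynsm,zplg,hcl] add [wrtc,inlx,fvajf] -> 15 lines: gyeno gzsde ndwt eav zcn oigw wrtc inlx fvajf nsxg wmvbf enpid peqv smsf tnp
Hunk 3: at line 2 remove [ndwt] add [ajsb,nxq,qpm] -> 17 lines: gyeno gzsde ajsb nxq qpm eav zcn oigw wrtc inlx fvajf nsxg wmvbf enpid peqv smsf tnp
Hunk 4: at line 13 remove [enpid,peqv] add [tmuxi] -> 16 lines: gyeno gzsde ajsb nxq qpm eav zcn oigw wrtc inlx fvajf nsxg wmvbf tmuxi smsf tnp
Hunk 5: at line 2 remove [ajsb,nxq] add [xos] -> 15 lines: gyeno gzsde xos qpm eav zcn oigw wrtc inlx fvajf nsxg wmvbf tmuxi smsf tnp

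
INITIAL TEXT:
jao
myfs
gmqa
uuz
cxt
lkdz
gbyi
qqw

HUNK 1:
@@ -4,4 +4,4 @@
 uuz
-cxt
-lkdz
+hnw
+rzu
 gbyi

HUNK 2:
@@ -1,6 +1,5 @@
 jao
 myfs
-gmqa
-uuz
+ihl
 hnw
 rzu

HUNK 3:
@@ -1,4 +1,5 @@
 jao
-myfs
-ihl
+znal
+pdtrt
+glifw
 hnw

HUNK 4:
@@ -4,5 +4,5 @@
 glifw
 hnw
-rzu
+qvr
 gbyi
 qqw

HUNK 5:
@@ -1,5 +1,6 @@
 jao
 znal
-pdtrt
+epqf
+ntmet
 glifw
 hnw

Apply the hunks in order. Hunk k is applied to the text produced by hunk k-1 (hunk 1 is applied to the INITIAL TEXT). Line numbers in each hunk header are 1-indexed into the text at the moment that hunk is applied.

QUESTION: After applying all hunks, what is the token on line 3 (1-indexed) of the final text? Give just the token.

Hunk 1: at line 4 remove [cxt,lkdz] add [hnw,rzu] -> 8 lines: jao myfs gmqa uuz hnw rzu gbyi qqw
Hunk 2: at line 1 remove [gmqa,uuz] add [ihl] -> 7 lines: jao myfs ihl hnw rzu gbyi qqw
Hunk 3: at line 1 remove [myfs,ihl] add [znal,pdtrt,glifw] -> 8 lines: jao znal pdtrt glifw hnw rzu gbyi qqw
Hunk 4: at line 4 remove [rzu] add [qvr] -> 8 lines: jao znal pdtrt glifw hnw qvr gbyi qqw
Hunk 5: at line 1 remove [pdtrt] add [epqf,ntmet] -> 9 lines: jao znal epqf ntmet glifw hnw qvr gbyi qqw
Final line 3: epqf

Answer: epqf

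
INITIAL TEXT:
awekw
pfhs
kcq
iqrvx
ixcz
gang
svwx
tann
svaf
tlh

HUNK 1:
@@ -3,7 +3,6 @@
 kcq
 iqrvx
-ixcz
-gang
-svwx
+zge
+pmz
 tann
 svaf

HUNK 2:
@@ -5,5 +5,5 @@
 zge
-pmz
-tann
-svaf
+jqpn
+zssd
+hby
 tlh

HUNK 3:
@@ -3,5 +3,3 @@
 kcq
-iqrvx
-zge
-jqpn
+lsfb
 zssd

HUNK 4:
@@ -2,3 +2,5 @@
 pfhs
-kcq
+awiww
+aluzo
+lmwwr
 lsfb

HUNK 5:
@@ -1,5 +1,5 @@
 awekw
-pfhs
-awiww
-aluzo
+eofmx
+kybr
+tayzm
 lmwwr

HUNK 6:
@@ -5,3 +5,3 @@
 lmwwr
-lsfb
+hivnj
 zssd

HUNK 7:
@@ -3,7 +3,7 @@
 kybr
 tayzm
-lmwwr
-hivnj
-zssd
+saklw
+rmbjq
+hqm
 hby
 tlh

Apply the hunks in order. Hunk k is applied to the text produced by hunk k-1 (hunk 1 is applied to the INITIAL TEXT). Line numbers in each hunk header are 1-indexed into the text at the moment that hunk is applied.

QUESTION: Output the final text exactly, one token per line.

Answer: awekw
eofmx
kybr
tayzm
saklw
rmbjq
hqm
hby
tlh

Derivation:
Hunk 1: at line 3 remove [ixcz,gang,svwx] add [zge,pmz] -> 9 lines: awekw pfhs kcq iqrvx zge pmz tann svaf tlh
Hunk 2: at line 5 remove [pmz,tann,svaf] add [jqpn,zssd,hby] -> 9 lines: awekw pfhs kcq iqrvx zge jqpn zssd hby tlh
Hunk 3: at line 3 remove [iqrvx,zge,jqpn] add [lsfb] -> 7 lines: awekw pfhs kcq lsfb zssd hby tlh
Hunk 4: at line 2 remove [kcq] add [awiww,aluzo,lmwwr] -> 9 lines: awekw pfhs awiww aluzo lmwwr lsfb zssd hby tlh
Hunk 5: at line 1 remove [pfhs,awiww,aluzo] add [eofmx,kybr,tayzm] -> 9 lines: awekw eofmx kybr tayzm lmwwr lsfb zssd hby tlh
Hunk 6: at line 5 remove [lsfb] add [hivnj] -> 9 lines: awekw eofmx kybr tayzm lmwwr hivnj zssd hby tlh
Hunk 7: at line 3 remove [lmwwr,hivnj,zssd] add [saklw,rmbjq,hqm] -> 9 lines: awekw eofmx kybr tayzm saklw rmbjq hqm hby tlh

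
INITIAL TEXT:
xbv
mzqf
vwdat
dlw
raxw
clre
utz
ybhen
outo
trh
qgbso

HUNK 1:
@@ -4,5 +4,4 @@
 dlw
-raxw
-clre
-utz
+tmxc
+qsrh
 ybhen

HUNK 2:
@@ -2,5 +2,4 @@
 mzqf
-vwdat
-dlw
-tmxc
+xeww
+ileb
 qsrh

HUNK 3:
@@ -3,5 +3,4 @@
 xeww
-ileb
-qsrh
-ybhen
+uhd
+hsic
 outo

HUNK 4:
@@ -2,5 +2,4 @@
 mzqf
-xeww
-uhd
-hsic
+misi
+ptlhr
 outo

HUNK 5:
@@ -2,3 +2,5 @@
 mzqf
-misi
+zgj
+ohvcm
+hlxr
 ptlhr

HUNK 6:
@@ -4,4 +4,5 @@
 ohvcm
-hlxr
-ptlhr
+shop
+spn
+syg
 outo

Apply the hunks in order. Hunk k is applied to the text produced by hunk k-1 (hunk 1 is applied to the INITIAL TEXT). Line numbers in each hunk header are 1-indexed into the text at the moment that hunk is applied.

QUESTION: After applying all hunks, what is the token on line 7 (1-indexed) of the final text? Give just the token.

Hunk 1: at line 4 remove [raxw,clre,utz] add [tmxc,qsrh] -> 10 lines: xbv mzqf vwdat dlw tmxc qsrh ybhen outo trh qgbso
Hunk 2: at line 2 remove [vwdat,dlw,tmxc] add [xeww,ileb] -> 9 lines: xbv mzqf xeww ileb qsrh ybhen outo trh qgbso
Hunk 3: at line 3 remove [ileb,qsrh,ybhen] add [uhd,hsic] -> 8 lines: xbv mzqf xeww uhd hsic outo trh qgbso
Hunk 4: at line 2 remove [xeww,uhd,hsic] add [misi,ptlhr] -> 7 lines: xbv mzqf misi ptlhr outo trh qgbso
Hunk 5: at line 2 remove [misi] add [zgj,ohvcm,hlxr] -> 9 lines: xbv mzqf zgj ohvcm hlxr ptlhr outo trh qgbso
Hunk 6: at line 4 remove [hlxr,ptlhr] add [shop,spn,syg] -> 10 lines: xbv mzqf zgj ohvcm shop spn syg outo trh qgbso
Final line 7: syg

Answer: syg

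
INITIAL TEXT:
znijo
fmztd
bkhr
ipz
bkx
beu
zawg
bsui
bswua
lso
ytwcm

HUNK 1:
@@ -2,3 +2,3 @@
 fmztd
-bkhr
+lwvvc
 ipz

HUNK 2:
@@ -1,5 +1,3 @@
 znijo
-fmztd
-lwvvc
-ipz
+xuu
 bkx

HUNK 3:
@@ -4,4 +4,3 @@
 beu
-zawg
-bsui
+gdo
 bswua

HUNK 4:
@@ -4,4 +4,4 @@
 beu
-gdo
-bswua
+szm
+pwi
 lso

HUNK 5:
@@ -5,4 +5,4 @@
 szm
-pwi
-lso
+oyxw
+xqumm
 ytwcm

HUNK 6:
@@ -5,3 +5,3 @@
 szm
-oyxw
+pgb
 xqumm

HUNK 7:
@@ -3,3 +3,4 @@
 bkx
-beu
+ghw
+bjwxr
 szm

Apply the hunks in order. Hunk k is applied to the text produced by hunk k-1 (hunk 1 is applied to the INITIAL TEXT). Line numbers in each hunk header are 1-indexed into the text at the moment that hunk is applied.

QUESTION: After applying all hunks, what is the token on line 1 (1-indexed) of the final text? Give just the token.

Hunk 1: at line 2 remove [bkhr] add [lwvvc] -> 11 lines: znijo fmztd lwvvc ipz bkx beu zawg bsui bswua lso ytwcm
Hunk 2: at line 1 remove [fmztd,lwvvc,ipz] add [xuu] -> 9 lines: znijo xuu bkx beu zawg bsui bswua lso ytwcm
Hunk 3: at line 4 remove [zawg,bsui] add [gdo] -> 8 lines: znijo xuu bkx beu gdo bswua lso ytwcm
Hunk 4: at line 4 remove [gdo,bswua] add [szm,pwi] -> 8 lines: znijo xuu bkx beu szm pwi lso ytwcm
Hunk 5: at line 5 remove [pwi,lso] add [oyxw,xqumm] -> 8 lines: znijo xuu bkx beu szm oyxw xqumm ytwcm
Hunk 6: at line 5 remove [oyxw] add [pgb] -> 8 lines: znijo xuu bkx beu szm pgb xqumm ytwcm
Hunk 7: at line 3 remove [beu] add [ghw,bjwxr] -> 9 lines: znijo xuu bkx ghw bjwxr szm pgb xqumm ytwcm
Final line 1: znijo

Answer: znijo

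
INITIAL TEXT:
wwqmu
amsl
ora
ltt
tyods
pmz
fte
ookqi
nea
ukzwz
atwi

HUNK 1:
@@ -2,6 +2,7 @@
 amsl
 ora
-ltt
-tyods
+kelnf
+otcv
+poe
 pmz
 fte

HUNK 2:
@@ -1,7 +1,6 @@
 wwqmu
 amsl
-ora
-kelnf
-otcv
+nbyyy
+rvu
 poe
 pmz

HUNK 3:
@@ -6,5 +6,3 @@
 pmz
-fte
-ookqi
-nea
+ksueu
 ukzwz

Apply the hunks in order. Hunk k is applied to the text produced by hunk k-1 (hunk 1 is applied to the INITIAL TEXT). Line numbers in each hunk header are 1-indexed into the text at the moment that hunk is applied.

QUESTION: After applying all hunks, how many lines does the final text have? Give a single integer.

Answer: 9

Derivation:
Hunk 1: at line 2 remove [ltt,tyods] add [kelnf,otcv,poe] -> 12 lines: wwqmu amsl ora kelnf otcv poe pmz fte ookqi nea ukzwz atwi
Hunk 2: at line 1 remove [ora,kelnf,otcv] add [nbyyy,rvu] -> 11 lines: wwqmu amsl nbyyy rvu poe pmz fte ookqi nea ukzwz atwi
Hunk 3: at line 6 remove [fte,ookqi,nea] add [ksueu] -> 9 lines: wwqmu amsl nbyyy rvu poe pmz ksueu ukzwz atwi
Final line count: 9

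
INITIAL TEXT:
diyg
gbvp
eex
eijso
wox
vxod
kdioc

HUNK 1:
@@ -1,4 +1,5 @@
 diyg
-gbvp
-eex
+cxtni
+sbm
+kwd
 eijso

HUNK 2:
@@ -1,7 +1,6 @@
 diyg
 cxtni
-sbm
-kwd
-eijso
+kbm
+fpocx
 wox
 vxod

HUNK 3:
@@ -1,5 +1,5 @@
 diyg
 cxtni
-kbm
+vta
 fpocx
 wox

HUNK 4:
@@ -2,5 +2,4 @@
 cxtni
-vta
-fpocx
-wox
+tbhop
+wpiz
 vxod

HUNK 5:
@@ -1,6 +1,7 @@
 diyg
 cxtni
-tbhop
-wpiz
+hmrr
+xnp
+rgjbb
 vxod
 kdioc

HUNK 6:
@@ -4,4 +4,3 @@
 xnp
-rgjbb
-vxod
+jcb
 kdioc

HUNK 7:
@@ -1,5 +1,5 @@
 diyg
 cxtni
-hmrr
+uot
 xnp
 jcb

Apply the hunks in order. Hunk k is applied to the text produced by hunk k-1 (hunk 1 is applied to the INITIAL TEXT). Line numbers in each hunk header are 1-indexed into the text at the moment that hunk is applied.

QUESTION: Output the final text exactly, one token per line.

Answer: diyg
cxtni
uot
xnp
jcb
kdioc

Derivation:
Hunk 1: at line 1 remove [gbvp,eex] add [cxtni,sbm,kwd] -> 8 lines: diyg cxtni sbm kwd eijso wox vxod kdioc
Hunk 2: at line 1 remove [sbm,kwd,eijso] add [kbm,fpocx] -> 7 lines: diyg cxtni kbm fpocx wox vxod kdioc
Hunk 3: at line 1 remove [kbm] add [vta] -> 7 lines: diyg cxtni vta fpocx wox vxod kdioc
Hunk 4: at line 2 remove [vta,fpocx,wox] add [tbhop,wpiz] -> 6 lines: diyg cxtni tbhop wpiz vxod kdioc
Hunk 5: at line 1 remove [tbhop,wpiz] add [hmrr,xnp,rgjbb] -> 7 lines: diyg cxtni hmrr xnp rgjbb vxod kdioc
Hunk 6: at line 4 remove [rgjbb,vxod] add [jcb] -> 6 lines: diyg cxtni hmrr xnp jcb kdioc
Hunk 7: at line 1 remove [hmrr] add [uot] -> 6 lines: diyg cxtni uot xnp jcb kdioc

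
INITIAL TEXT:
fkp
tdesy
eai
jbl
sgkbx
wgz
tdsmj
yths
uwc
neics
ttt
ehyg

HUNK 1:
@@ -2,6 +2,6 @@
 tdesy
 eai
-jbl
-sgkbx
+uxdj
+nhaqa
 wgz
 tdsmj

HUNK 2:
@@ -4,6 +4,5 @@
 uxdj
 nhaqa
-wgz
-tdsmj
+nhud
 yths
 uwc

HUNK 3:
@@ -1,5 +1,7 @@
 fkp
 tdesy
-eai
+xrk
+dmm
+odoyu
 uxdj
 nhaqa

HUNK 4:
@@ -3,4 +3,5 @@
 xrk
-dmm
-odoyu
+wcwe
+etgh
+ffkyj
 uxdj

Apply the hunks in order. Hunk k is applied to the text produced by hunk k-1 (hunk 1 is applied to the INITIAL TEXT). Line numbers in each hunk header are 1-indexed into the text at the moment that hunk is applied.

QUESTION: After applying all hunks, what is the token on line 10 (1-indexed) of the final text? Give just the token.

Hunk 1: at line 2 remove [jbl,sgkbx] add [uxdj,nhaqa] -> 12 lines: fkp tdesy eai uxdj nhaqa wgz tdsmj yths uwc neics ttt ehyg
Hunk 2: at line 4 remove [wgz,tdsmj] add [nhud] -> 11 lines: fkp tdesy eai uxdj nhaqa nhud yths uwc neics ttt ehyg
Hunk 3: at line 1 remove [eai] add [xrk,dmm,odoyu] -> 13 lines: fkp tdesy xrk dmm odoyu uxdj nhaqa nhud yths uwc neics ttt ehyg
Hunk 4: at line 3 remove [dmm,odoyu] add [wcwe,etgh,ffkyj] -> 14 lines: fkp tdesy xrk wcwe etgh ffkyj uxdj nhaqa nhud yths uwc neics ttt ehyg
Final line 10: yths

Answer: yths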